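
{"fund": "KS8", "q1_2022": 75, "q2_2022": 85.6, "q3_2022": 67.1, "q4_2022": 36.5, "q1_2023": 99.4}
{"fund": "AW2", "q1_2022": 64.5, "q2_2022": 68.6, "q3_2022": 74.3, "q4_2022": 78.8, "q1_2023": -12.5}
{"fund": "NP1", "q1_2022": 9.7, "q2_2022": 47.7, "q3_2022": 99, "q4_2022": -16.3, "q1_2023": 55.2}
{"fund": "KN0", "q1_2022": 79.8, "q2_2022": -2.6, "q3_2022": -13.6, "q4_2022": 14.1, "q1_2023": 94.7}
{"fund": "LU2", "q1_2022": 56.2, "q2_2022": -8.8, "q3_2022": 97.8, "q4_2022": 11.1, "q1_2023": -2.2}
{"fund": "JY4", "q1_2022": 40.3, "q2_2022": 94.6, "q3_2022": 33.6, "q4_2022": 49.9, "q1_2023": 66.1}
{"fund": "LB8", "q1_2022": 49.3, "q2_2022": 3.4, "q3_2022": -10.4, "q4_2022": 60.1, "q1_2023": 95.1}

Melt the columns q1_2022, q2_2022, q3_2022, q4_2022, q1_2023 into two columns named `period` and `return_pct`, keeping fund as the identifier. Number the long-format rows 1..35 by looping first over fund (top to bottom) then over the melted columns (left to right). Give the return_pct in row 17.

35 rows total (7 × 5). Row 17: index ⌊(17-1)/5⌋ = 3 into fund → KN0; (17-1) mod 5 = 1 into the melted columns → q2_2022.
So row 17 is (KN0, q2_2022, -2.6); return_pct = -2.6.

-2.6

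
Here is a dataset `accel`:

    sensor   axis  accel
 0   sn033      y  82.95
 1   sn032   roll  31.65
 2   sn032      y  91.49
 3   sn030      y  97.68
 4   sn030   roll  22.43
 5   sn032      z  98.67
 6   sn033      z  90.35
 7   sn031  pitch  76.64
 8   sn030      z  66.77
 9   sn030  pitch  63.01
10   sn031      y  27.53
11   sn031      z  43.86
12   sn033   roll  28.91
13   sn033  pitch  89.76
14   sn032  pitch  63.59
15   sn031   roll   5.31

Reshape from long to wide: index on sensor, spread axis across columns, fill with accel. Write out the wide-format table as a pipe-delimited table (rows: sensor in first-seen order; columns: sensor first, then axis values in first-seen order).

| sensor | y | roll | z | pitch |
| sn033 | 82.95 | 28.91 | 90.35 | 89.76 |
| sn032 | 91.49 | 31.65 | 98.67 | 63.59 |
| sn030 | 97.68 | 22.43 | 66.77 | 63.01 |
| sn031 | 27.53 | 5.31 | 43.86 | 76.64 |

Columns: sensor plus the 4 distinct axis values (y, roll, z, pitch).
For example, row sn033 column y takes accel=82.95 from the long row (sn033, y).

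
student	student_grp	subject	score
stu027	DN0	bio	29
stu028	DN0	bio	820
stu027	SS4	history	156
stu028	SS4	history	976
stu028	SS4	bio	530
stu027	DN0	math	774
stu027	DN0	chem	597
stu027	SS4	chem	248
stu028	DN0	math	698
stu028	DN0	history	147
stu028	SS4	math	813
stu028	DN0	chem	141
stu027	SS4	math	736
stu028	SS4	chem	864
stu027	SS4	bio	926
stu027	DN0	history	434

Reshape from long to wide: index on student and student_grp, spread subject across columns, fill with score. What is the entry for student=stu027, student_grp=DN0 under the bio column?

29

Wide layout: rows indexed by student and student_grp, columns are the 4 distinct subject values (bio, history, math, chem).
Cell (student=stu027, student_grp=DN0, subject=bio) draws from the long row where student=stu027, student_grp=DN0 and subject=bio, which has score=29.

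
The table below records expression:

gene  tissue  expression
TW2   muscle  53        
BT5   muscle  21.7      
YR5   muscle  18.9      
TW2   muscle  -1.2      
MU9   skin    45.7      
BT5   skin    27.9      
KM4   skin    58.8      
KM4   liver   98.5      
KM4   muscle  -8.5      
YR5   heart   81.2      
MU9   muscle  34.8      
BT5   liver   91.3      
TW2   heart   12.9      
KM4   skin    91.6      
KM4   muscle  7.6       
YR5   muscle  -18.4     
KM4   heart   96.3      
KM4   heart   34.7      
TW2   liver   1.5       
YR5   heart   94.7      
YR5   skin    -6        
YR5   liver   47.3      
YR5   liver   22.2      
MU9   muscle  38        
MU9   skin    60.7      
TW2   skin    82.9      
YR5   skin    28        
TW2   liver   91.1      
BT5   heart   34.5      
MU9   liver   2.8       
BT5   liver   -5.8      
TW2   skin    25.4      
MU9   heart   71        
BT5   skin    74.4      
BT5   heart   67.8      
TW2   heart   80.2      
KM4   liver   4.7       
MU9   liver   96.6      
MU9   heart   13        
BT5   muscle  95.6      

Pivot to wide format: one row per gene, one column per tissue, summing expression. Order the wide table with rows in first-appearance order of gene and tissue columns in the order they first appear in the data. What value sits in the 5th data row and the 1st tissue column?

With rows in first-appearance order of gene, row 5 is gene=KM4. tissue columns in first-appearance order: muscle, skin, liver, heart; column 1 is muscle.
Long rows with gene=KM4, tissue=muscle: -8.5 + 7.6 = -0.9.

-0.9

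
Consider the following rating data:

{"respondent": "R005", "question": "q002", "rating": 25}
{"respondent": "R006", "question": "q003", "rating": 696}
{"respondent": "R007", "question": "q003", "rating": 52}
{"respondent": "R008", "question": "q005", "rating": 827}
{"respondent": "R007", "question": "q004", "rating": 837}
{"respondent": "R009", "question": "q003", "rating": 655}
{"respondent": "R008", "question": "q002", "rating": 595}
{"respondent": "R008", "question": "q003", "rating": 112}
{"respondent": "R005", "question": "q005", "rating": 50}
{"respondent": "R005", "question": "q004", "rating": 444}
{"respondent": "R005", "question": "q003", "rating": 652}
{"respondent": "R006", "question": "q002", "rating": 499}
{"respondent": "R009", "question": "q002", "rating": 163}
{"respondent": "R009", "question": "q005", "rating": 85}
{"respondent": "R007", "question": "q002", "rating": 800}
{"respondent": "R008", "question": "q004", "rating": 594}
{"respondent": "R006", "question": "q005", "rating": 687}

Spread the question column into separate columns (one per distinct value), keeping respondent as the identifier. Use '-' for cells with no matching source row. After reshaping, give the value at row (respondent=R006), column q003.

The long row with respondent=R006, question=q003 has rating=696.

696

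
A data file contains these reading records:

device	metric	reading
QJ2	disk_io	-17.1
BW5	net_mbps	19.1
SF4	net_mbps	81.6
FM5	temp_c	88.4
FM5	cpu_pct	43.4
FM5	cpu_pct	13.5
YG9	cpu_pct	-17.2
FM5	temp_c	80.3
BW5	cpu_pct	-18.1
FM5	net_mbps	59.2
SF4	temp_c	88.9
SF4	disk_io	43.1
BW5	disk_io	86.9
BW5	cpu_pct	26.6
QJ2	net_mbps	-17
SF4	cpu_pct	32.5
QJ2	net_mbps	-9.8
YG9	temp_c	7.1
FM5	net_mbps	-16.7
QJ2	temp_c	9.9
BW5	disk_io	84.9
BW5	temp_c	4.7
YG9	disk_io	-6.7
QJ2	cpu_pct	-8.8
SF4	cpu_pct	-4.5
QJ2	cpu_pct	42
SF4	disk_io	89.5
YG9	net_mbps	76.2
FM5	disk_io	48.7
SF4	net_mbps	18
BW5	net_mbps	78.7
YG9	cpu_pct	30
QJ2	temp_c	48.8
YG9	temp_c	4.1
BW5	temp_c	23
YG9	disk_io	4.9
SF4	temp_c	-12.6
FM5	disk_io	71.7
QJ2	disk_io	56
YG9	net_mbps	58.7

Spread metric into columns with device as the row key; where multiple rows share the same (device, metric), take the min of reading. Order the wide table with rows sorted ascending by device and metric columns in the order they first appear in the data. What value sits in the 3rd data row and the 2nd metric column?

With rows sorted ascending by device, row 3 is device=QJ2. metric columns in first-appearance order: disk_io, net_mbps, temp_c, cpu_pct; column 2 is net_mbps.
Long rows with device=QJ2, metric=net_mbps: min(-17, -9.8) = -17.

-17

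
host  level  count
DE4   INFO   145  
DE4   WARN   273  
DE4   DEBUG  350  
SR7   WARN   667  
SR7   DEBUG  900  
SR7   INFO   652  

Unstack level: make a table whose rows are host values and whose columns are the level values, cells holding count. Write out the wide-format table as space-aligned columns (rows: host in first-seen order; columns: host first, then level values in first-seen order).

Columns: host plus the 3 distinct level values (INFO, WARN, DEBUG).
For example, row DE4 column INFO takes count=145 from the long row (DE4, INFO).

host  INFO  WARN  DEBUG
DE4   145   273   350  
SR7   652   667   900  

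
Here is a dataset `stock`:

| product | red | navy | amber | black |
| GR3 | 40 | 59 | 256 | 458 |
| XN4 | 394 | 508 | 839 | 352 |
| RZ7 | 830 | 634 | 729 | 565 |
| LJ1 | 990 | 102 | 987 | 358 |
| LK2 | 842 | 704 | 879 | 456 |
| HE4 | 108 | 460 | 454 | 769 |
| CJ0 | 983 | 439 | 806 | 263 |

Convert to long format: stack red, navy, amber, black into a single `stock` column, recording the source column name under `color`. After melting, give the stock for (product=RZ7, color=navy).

634

Unpivoting turns each (product, wide-column) pair into one long row.
The wide cell at row RZ7, column navy holds 634, so the long row (RZ7, navy) has stock=634.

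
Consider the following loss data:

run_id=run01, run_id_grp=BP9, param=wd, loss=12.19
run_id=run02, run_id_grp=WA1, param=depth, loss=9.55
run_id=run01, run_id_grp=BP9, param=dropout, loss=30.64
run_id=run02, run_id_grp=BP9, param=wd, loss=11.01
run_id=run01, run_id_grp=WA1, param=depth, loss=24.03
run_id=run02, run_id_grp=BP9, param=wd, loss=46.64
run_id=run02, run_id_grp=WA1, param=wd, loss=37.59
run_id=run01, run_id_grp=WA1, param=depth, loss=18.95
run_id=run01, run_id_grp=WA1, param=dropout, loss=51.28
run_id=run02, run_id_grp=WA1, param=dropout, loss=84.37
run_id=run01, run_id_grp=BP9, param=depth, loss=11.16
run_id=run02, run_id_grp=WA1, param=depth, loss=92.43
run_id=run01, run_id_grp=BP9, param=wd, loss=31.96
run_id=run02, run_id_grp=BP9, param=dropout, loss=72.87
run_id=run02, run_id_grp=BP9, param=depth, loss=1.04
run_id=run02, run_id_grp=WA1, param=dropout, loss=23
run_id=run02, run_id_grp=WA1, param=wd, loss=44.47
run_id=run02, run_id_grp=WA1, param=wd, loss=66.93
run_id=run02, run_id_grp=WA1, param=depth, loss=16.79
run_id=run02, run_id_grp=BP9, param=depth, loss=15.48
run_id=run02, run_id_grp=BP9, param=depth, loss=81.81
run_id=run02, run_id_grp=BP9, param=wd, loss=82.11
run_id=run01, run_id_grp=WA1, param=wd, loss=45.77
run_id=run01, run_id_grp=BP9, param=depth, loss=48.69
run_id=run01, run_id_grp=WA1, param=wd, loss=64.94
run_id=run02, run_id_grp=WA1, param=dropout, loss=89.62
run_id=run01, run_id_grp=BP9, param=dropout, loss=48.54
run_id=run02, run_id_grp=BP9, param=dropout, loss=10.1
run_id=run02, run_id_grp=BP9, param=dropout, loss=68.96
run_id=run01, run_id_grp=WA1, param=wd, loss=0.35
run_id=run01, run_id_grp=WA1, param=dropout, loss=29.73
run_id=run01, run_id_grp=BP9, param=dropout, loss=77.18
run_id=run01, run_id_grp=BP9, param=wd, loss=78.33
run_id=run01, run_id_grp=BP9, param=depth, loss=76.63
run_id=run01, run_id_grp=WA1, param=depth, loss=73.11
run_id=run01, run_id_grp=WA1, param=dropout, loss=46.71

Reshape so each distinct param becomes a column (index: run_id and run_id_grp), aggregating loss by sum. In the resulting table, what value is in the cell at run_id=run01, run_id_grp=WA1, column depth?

Rows with run_id=run01, run_id_grp=WA1 and param=depth: loss values are 24.03, 18.95, 73.11.
24.03 + 18.95 + 73.11 = 116.09.

116.09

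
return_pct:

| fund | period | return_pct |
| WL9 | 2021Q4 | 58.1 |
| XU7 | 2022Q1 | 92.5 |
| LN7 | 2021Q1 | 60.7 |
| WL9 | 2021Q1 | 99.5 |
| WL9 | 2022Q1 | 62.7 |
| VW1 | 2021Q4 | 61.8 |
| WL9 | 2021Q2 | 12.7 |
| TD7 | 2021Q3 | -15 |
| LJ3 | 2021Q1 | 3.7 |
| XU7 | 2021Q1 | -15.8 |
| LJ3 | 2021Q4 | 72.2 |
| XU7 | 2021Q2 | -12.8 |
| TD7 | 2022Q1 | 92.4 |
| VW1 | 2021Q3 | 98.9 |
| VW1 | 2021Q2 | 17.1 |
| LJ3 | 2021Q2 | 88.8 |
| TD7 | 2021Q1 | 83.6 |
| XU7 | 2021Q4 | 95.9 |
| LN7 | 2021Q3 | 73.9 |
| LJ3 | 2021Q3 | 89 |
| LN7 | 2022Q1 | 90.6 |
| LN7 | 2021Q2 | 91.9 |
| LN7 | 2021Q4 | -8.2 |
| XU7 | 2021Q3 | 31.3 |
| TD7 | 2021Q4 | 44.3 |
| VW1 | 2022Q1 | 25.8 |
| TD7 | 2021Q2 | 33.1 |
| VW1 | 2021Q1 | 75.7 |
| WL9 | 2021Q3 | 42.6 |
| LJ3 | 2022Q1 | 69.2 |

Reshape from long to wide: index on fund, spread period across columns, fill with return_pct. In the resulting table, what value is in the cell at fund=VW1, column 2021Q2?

Wide layout: rows indexed by fund, columns are the 5 distinct period values (2021Q4, 2022Q1, 2021Q1, 2021Q2, 2021Q3).
Cell (fund=VW1, period=2021Q2) draws from the long row where fund=VW1 and period=2021Q2, which has return_pct=17.1.

17.1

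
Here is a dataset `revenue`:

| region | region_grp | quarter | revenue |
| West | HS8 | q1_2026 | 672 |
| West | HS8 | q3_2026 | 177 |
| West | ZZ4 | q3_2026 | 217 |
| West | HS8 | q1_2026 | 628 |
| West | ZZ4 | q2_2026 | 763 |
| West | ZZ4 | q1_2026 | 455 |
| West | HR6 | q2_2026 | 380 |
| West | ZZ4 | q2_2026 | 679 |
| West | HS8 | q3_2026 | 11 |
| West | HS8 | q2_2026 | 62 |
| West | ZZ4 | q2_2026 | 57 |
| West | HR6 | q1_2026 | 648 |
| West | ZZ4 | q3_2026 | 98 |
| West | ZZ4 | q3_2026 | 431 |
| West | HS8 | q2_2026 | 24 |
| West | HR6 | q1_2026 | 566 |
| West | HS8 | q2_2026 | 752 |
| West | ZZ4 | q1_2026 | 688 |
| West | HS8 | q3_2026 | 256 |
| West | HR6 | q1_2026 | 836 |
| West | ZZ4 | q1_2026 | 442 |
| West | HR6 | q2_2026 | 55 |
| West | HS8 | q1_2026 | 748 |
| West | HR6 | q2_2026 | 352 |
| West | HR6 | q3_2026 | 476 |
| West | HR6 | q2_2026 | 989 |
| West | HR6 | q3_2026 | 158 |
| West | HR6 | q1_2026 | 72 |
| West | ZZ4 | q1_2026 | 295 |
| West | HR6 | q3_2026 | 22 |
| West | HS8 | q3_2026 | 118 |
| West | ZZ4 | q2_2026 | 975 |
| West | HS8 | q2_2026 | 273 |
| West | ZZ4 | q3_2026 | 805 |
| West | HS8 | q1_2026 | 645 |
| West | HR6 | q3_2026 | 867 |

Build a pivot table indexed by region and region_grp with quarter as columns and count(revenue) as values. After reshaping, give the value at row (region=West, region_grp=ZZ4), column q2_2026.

Rows with region=West, region_grp=ZZ4 and quarter=q2_2026: revenue values are 763, 679, 57, 975.
4 rows match — count = 4.

4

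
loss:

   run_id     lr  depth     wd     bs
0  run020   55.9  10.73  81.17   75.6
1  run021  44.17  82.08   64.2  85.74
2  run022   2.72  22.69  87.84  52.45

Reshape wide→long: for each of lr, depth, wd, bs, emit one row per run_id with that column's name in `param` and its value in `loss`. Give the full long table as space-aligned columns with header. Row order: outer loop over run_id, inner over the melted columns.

run_id  param  loss 
run020  lr     55.9 
run020  depth  10.73
run020  wd     81.17
run020  bs     75.6 
run021  lr     44.17
run021  depth  82.08
run021  wd     64.2 
run021  bs     85.74
run022  lr     2.72 
run022  depth  22.69
run022  wd     87.84
run022  bs     52.45

Each (run_id, column) pair becomes one row: 3 × 4 = 12 rows.
For example, (run020, lr) → loss=55.9.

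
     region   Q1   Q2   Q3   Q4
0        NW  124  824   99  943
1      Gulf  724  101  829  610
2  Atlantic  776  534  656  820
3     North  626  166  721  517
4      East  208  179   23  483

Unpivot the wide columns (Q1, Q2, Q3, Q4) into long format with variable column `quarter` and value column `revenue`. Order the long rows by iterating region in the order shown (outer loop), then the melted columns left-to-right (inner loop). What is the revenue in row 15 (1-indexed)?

721

20 rows total (5 × 4). Row 15: index ⌊(15-1)/4⌋ = 3 into region → North; (15-1) mod 4 = 2 into the melted columns → Q3.
So row 15 is (North, Q3, 721); revenue = 721.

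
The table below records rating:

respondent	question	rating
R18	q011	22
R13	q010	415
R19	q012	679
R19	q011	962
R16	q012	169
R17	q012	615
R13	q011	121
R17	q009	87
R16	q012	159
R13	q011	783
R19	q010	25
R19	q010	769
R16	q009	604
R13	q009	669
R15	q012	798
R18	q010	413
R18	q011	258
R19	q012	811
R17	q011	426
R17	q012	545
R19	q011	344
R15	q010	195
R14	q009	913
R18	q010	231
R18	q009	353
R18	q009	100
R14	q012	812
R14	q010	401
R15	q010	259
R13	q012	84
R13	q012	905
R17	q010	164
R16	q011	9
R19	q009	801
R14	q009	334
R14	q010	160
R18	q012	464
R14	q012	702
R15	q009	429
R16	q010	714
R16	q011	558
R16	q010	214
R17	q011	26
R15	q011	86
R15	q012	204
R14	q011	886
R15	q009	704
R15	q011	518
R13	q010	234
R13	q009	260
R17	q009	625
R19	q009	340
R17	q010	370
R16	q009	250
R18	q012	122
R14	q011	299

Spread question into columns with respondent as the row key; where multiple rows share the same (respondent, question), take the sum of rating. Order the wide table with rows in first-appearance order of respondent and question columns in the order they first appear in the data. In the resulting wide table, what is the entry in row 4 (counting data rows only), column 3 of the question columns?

With rows in first-appearance order of respondent, row 4 is respondent=R16. question columns in first-appearance order: q011, q010, q012, q009; column 3 is q012.
Long rows with respondent=R16, question=q012: 169 + 159 = 328.

328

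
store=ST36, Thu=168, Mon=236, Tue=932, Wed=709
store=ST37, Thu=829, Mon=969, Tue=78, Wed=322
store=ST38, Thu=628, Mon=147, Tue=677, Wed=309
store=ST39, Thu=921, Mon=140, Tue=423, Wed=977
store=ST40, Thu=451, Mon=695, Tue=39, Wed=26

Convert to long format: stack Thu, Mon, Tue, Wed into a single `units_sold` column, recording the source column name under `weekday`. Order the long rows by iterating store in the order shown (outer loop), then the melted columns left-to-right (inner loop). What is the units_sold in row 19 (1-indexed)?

39

20 rows total (5 × 4). Row 19: index ⌊(19-1)/4⌋ = 4 into store → ST40; (19-1) mod 4 = 2 into the melted columns → Tue.
So row 19 is (ST40, Tue, 39); units_sold = 39.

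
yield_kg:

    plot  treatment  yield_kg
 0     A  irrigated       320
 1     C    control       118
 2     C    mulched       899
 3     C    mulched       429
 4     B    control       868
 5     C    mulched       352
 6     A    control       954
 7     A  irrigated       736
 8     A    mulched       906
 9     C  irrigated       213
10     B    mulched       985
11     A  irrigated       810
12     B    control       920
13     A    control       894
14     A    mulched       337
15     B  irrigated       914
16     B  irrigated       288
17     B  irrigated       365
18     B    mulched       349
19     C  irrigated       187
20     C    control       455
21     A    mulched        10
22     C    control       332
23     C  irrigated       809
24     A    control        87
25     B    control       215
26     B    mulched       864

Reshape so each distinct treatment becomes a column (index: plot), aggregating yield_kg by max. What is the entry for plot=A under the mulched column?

906

Rows with plot=A and treatment=mulched: yield_kg values are 906, 337, 10.
max(906, 337, 10) = 906.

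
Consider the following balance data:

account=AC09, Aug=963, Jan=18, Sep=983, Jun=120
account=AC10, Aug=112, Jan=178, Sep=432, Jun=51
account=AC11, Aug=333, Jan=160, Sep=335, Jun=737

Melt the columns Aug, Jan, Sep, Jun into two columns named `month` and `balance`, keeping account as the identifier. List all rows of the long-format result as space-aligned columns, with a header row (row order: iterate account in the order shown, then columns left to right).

account  month  balance
AC09     Aug    963    
AC09     Jan    18     
AC09     Sep    983    
AC09     Jun    120    
AC10     Aug    112    
AC10     Jan    178    
AC10     Sep    432    
AC10     Jun    51     
AC11     Aug    333    
AC11     Jan    160    
AC11     Sep    335    
AC11     Jun    737    

Each (account, column) pair becomes one row: 3 × 4 = 12 rows.
For example, (AC09, Aug) → balance=963.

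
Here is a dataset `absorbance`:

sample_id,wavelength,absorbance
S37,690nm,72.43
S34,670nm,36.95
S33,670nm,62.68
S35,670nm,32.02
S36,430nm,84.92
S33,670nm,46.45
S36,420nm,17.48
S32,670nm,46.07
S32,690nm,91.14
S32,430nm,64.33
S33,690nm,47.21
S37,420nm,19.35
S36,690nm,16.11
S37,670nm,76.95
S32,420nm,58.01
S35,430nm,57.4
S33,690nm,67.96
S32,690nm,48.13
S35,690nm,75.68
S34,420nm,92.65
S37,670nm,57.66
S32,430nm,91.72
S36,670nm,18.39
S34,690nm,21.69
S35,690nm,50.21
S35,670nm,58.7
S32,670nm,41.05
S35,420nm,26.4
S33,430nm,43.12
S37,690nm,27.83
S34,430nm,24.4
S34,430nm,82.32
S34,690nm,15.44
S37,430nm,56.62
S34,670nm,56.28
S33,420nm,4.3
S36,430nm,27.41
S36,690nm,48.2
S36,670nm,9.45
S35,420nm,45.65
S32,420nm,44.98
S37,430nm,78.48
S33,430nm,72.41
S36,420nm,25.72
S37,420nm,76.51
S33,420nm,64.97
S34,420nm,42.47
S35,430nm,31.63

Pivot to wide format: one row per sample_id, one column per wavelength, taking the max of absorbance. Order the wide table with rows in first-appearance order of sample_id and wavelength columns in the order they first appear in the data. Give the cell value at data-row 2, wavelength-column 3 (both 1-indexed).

82.32

With rows in first-appearance order of sample_id, row 2 is sample_id=S34. wavelength columns in first-appearance order: 690nm, 670nm, 430nm, 420nm; column 3 is 430nm.
Long rows with sample_id=S34, wavelength=430nm: max(24.4, 82.32) = 82.32.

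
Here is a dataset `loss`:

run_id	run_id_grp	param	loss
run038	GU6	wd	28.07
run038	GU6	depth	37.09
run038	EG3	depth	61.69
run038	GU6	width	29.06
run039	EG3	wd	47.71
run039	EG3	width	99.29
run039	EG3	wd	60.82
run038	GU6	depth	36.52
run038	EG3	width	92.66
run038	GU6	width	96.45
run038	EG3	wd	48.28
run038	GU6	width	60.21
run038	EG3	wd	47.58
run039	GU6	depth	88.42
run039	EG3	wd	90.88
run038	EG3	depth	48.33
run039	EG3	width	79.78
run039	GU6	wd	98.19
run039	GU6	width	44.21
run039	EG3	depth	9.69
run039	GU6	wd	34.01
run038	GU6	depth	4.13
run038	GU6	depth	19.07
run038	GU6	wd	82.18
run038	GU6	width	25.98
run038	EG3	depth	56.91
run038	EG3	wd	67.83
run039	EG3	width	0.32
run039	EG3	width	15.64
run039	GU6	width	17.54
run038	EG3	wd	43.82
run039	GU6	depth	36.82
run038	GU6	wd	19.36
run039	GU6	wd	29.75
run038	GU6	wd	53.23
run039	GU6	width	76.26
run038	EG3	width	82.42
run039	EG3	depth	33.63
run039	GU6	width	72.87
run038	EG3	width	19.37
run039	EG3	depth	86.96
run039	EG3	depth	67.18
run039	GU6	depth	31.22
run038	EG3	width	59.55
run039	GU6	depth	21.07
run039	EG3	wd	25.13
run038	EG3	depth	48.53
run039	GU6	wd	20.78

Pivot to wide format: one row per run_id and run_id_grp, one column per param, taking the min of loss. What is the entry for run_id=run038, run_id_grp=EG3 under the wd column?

Rows with run_id=run038, run_id_grp=EG3 and param=wd: loss values are 48.28, 47.58, 67.83, 43.82.
min(48.28, 47.58, 67.83, 43.82) = 43.82.

43.82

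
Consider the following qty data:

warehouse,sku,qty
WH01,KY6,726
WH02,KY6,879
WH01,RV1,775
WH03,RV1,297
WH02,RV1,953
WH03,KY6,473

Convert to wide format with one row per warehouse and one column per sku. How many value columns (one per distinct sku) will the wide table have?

2

2 distinct sku values: KY6, RV1.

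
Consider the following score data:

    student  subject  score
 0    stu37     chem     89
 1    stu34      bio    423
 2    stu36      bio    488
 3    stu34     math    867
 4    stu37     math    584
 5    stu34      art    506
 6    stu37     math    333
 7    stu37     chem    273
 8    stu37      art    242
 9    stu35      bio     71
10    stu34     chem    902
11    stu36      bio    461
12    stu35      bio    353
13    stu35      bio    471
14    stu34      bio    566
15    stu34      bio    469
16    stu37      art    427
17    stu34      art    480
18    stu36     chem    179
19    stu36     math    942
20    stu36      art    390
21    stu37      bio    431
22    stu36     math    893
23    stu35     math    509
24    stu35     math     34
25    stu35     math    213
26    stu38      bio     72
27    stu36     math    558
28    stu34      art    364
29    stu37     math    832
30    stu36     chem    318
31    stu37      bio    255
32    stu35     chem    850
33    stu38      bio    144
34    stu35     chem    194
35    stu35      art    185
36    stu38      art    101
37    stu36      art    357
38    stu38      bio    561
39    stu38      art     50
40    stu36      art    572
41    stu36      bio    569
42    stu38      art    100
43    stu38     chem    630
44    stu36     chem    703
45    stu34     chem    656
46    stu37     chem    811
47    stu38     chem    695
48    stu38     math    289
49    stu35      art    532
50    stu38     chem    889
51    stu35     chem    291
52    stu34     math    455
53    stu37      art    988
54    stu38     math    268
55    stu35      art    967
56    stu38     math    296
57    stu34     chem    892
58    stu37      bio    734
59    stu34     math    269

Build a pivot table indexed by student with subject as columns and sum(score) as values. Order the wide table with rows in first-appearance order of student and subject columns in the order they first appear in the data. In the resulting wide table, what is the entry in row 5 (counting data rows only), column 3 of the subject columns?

853

With rows in first-appearance order of student, row 5 is student=stu38. subject columns in first-appearance order: chem, bio, math, art; column 3 is math.
Long rows with student=stu38, subject=math: 289 + 268 + 296 = 853.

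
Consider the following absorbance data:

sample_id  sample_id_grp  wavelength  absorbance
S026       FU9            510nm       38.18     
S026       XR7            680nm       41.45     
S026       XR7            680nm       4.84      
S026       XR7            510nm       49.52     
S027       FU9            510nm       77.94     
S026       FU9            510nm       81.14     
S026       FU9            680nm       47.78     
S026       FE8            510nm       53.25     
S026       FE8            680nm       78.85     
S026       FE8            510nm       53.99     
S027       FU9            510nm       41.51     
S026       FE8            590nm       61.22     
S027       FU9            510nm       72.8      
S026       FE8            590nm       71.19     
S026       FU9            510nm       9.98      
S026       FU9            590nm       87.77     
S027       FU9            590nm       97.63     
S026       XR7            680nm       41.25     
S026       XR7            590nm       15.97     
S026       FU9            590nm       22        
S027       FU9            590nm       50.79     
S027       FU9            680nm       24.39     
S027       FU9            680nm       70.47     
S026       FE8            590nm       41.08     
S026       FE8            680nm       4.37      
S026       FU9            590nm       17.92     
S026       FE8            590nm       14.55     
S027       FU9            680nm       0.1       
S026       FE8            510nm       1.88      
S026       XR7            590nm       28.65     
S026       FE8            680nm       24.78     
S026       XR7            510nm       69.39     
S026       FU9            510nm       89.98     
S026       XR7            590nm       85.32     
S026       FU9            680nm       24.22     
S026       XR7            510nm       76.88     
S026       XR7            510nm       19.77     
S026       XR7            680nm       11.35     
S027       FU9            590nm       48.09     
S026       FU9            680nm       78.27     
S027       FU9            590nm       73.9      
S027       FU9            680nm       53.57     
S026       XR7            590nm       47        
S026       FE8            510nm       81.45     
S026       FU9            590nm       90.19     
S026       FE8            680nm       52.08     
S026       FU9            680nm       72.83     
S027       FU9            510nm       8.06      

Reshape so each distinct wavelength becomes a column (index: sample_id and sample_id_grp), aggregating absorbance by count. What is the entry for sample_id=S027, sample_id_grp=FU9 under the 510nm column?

4

Rows with sample_id=S027, sample_id_grp=FU9 and wavelength=510nm: absorbance values are 77.94, 41.51, 72.8, 8.06.
4 rows match — count = 4.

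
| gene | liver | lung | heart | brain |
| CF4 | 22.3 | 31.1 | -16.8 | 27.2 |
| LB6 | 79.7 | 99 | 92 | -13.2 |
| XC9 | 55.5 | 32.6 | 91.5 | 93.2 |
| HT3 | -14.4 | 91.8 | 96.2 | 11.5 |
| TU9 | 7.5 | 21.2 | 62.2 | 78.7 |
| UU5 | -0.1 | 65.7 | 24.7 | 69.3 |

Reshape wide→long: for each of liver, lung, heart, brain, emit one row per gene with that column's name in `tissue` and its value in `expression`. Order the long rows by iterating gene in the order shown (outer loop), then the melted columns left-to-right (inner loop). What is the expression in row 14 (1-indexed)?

24 rows total (6 × 4). Row 14: index ⌊(14-1)/4⌋ = 3 into gene → HT3; (14-1) mod 4 = 1 into the melted columns → lung.
So row 14 is (HT3, lung, 91.8); expression = 91.8.

91.8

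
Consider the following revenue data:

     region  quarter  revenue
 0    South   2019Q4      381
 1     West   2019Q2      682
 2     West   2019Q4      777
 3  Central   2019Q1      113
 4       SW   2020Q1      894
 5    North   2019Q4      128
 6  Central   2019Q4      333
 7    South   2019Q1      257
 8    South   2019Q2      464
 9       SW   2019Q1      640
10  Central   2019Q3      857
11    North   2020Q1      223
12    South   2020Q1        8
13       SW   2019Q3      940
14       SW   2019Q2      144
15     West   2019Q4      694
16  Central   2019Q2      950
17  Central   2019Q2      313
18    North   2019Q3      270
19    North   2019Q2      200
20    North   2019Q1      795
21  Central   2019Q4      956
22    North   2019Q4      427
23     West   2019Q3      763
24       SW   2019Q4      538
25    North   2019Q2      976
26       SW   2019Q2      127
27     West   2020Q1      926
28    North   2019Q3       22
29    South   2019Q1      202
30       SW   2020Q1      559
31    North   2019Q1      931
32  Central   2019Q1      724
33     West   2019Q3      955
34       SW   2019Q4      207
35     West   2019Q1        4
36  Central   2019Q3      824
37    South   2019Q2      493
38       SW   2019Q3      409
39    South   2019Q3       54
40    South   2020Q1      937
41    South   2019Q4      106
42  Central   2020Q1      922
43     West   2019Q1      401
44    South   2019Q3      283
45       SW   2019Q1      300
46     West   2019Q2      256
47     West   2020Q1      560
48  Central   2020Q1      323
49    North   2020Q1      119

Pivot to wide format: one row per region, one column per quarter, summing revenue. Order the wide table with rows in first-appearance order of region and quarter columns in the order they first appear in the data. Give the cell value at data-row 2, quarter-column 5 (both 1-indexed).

1718

With rows in first-appearance order of region, row 2 is region=West. quarter columns in first-appearance order: 2019Q4, 2019Q2, 2019Q1, 2020Q1, 2019Q3; column 5 is 2019Q3.
Long rows with region=West, quarter=2019Q3: 763 + 955 = 1718.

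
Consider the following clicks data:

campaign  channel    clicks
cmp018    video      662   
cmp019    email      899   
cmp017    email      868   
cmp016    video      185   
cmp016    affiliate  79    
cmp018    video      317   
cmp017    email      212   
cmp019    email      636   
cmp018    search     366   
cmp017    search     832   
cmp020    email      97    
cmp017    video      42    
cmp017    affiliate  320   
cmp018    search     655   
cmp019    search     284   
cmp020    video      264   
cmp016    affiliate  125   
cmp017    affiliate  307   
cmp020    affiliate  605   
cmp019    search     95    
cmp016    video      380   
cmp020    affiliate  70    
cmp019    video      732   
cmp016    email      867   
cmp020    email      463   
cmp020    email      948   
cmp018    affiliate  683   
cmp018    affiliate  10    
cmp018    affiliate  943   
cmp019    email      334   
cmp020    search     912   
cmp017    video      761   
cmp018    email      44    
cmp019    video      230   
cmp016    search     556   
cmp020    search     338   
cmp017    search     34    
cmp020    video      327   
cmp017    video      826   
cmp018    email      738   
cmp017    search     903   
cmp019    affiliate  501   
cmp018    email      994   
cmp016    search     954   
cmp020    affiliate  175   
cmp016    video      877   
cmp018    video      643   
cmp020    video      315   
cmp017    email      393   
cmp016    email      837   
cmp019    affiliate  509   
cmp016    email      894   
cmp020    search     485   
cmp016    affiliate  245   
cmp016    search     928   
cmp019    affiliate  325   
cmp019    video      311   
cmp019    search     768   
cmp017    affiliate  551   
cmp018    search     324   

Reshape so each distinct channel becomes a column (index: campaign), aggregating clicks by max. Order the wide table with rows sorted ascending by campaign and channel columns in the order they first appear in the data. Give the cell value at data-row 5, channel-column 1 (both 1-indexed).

327

With rows sorted ascending by campaign, row 5 is campaign=cmp020. channel columns in first-appearance order: video, email, affiliate, search; column 1 is video.
Long rows with campaign=cmp020, channel=video: max(264, 327, 315) = 327.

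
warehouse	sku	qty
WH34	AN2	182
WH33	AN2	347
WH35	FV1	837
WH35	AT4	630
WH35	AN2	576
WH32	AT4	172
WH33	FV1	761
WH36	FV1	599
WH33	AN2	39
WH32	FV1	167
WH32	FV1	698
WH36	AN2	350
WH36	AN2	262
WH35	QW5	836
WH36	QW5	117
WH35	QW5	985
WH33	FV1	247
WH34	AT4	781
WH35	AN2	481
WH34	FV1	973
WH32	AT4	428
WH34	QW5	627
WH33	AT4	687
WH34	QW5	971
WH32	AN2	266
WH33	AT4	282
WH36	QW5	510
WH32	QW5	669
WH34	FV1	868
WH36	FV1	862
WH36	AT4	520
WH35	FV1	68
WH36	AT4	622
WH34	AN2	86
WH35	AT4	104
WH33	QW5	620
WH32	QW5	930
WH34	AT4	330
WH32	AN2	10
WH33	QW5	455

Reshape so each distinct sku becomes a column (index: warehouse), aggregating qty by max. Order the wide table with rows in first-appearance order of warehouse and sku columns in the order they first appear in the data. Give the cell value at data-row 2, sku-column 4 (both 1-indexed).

620

With rows in first-appearance order of warehouse, row 2 is warehouse=WH33. sku columns in first-appearance order: AN2, FV1, AT4, QW5; column 4 is QW5.
Long rows with warehouse=WH33, sku=QW5: max(620, 455) = 620.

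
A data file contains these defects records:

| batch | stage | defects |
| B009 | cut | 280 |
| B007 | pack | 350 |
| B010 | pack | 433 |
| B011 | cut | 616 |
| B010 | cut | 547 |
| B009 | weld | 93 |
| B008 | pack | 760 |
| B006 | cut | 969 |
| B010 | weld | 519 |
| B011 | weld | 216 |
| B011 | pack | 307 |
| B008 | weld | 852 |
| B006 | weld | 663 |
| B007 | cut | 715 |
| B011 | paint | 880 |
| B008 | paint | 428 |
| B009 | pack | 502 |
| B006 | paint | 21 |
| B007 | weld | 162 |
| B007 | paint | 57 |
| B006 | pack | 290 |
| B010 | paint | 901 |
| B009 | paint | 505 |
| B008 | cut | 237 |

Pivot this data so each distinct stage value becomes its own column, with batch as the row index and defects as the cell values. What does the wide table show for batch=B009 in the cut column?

280

Wide layout: rows indexed by batch, columns are the 4 distinct stage values (cut, pack, weld, paint).
Cell (batch=B009, stage=cut) draws from the long row where batch=B009 and stage=cut, which has defects=280.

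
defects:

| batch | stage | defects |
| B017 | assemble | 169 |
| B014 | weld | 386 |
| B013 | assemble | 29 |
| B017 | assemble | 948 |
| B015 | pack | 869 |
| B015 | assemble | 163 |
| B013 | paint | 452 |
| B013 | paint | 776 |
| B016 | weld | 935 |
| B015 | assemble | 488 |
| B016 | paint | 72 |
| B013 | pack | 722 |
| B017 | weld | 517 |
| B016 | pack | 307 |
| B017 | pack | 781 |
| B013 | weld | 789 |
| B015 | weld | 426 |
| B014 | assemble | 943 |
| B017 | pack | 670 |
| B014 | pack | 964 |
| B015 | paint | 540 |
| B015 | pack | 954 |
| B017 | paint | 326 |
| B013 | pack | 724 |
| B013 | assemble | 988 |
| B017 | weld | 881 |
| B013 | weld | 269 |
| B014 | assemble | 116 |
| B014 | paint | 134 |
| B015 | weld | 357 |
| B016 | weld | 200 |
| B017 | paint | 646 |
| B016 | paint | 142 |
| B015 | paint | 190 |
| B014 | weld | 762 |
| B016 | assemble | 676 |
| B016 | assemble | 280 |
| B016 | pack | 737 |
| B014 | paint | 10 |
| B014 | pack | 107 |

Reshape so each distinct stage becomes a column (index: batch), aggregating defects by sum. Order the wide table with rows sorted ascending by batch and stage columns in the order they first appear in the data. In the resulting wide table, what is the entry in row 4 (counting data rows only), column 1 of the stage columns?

956

With rows sorted ascending by batch, row 4 is batch=B016. stage columns in first-appearance order: assemble, weld, pack, paint; column 1 is assemble.
Long rows with batch=B016, stage=assemble: 676 + 280 = 956.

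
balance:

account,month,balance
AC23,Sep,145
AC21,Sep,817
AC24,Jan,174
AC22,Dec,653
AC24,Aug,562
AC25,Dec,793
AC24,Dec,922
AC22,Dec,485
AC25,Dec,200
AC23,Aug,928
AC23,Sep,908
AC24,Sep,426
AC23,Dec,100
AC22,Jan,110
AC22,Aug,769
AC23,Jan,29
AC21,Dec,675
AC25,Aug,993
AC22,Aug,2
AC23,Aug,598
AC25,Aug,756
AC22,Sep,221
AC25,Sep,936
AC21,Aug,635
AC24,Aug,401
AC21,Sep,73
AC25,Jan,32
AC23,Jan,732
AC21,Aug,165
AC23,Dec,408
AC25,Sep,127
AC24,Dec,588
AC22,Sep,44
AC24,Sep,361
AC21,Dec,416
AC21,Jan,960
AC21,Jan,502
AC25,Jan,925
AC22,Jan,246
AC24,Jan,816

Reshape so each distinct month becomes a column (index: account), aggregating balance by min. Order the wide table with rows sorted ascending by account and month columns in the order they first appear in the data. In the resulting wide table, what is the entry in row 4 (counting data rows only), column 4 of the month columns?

With rows sorted ascending by account, row 4 is account=AC24. month columns in first-appearance order: Sep, Jan, Dec, Aug; column 4 is Aug.
Long rows with account=AC24, month=Aug: min(562, 401) = 401.

401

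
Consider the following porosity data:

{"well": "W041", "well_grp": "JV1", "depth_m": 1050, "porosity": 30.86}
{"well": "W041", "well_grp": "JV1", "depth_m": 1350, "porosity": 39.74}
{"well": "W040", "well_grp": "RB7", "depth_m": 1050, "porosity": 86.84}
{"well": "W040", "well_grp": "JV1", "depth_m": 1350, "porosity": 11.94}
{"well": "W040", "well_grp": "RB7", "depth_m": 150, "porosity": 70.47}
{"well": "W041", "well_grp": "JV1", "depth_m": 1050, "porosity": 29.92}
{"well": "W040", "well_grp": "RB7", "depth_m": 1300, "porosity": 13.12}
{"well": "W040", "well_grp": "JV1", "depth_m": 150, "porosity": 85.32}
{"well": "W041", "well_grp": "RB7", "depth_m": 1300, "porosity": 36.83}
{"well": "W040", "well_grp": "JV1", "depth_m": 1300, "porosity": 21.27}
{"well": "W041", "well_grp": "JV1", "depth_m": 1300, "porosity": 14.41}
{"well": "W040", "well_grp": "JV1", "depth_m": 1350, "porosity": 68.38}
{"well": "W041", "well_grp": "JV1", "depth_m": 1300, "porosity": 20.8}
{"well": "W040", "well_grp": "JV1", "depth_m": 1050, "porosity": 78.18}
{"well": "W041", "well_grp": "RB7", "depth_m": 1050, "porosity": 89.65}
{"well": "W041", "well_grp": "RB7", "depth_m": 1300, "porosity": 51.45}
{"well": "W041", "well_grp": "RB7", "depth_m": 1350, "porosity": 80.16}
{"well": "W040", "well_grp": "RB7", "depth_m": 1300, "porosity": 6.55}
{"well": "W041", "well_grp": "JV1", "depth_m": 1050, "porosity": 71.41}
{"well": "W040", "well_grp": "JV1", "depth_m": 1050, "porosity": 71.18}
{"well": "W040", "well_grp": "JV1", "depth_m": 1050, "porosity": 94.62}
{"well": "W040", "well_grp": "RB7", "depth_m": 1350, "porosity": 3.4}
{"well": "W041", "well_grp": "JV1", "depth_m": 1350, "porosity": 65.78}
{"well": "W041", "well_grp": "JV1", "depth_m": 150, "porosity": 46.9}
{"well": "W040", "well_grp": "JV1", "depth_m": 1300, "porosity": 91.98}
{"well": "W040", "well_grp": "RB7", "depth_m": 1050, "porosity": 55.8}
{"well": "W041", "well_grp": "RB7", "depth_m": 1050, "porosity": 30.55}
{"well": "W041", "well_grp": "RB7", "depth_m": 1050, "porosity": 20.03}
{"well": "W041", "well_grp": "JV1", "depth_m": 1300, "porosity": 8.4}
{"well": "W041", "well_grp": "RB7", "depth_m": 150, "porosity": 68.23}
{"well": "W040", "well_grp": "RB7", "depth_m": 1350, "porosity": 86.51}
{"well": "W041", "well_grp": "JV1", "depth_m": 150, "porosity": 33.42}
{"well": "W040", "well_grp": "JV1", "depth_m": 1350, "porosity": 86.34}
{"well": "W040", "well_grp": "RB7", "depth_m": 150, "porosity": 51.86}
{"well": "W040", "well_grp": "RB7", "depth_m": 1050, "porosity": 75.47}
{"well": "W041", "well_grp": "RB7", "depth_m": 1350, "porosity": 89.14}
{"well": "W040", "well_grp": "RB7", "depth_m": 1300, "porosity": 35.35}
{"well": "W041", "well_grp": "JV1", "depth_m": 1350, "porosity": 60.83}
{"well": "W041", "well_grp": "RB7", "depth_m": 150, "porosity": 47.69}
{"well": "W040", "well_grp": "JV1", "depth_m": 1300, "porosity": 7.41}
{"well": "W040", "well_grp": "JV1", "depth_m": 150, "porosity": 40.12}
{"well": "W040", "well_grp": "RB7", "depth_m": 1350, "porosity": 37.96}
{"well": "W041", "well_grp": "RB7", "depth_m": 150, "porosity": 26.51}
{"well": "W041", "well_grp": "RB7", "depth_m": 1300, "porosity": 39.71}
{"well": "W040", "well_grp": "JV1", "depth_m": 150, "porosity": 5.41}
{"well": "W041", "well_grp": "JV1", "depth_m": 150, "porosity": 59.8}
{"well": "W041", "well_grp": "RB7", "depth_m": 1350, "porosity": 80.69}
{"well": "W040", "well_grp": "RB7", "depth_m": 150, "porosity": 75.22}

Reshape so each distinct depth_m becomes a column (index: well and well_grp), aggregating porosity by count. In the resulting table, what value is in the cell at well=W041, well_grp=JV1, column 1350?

Rows with well=W041, well_grp=JV1 and depth_m=1350: porosity values are 39.74, 65.78, 60.83.
3 rows match — count = 3.

3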